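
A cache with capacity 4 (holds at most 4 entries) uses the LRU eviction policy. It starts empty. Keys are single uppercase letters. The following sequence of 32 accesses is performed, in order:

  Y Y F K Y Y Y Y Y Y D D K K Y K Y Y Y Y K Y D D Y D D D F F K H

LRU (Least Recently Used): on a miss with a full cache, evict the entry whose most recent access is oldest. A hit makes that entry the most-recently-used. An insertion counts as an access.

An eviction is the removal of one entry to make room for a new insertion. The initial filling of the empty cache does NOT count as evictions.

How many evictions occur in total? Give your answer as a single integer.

Answer: 1

Derivation:
LRU simulation (capacity=4):
  1. access Y: MISS. Cache (LRU->MRU): [Y]
  2. access Y: HIT. Cache (LRU->MRU): [Y]
  3. access F: MISS. Cache (LRU->MRU): [Y F]
  4. access K: MISS. Cache (LRU->MRU): [Y F K]
  5. access Y: HIT. Cache (LRU->MRU): [F K Y]
  6. access Y: HIT. Cache (LRU->MRU): [F K Y]
  7. access Y: HIT. Cache (LRU->MRU): [F K Y]
  8. access Y: HIT. Cache (LRU->MRU): [F K Y]
  9. access Y: HIT. Cache (LRU->MRU): [F K Y]
  10. access Y: HIT. Cache (LRU->MRU): [F K Y]
  11. access D: MISS. Cache (LRU->MRU): [F K Y D]
  12. access D: HIT. Cache (LRU->MRU): [F K Y D]
  13. access K: HIT. Cache (LRU->MRU): [F Y D K]
  14. access K: HIT. Cache (LRU->MRU): [F Y D K]
  15. access Y: HIT. Cache (LRU->MRU): [F D K Y]
  16. access K: HIT. Cache (LRU->MRU): [F D Y K]
  17. access Y: HIT. Cache (LRU->MRU): [F D K Y]
  18. access Y: HIT. Cache (LRU->MRU): [F D K Y]
  19. access Y: HIT. Cache (LRU->MRU): [F D K Y]
  20. access Y: HIT. Cache (LRU->MRU): [F D K Y]
  21. access K: HIT. Cache (LRU->MRU): [F D Y K]
  22. access Y: HIT. Cache (LRU->MRU): [F D K Y]
  23. access D: HIT. Cache (LRU->MRU): [F K Y D]
  24. access D: HIT. Cache (LRU->MRU): [F K Y D]
  25. access Y: HIT. Cache (LRU->MRU): [F K D Y]
  26. access D: HIT. Cache (LRU->MRU): [F K Y D]
  27. access D: HIT. Cache (LRU->MRU): [F K Y D]
  28. access D: HIT. Cache (LRU->MRU): [F K Y D]
  29. access F: HIT. Cache (LRU->MRU): [K Y D F]
  30. access F: HIT. Cache (LRU->MRU): [K Y D F]
  31. access K: HIT. Cache (LRU->MRU): [Y D F K]
  32. access H: MISS, evict Y. Cache (LRU->MRU): [D F K H]
Total: 27 hits, 5 misses, 1 evictions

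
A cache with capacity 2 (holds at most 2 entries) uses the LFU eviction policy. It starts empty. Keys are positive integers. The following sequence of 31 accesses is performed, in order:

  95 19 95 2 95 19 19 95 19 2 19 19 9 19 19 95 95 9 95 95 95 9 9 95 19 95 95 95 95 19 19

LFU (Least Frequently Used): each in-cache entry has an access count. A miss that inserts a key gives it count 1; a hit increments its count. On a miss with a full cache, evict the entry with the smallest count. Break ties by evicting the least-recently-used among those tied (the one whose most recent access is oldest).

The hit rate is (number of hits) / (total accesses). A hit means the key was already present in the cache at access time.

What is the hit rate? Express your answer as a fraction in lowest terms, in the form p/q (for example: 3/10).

LFU simulation (capacity=2):
  1. access 95: MISS. Cache: [95(c=1)]
  2. access 19: MISS. Cache: [95(c=1) 19(c=1)]
  3. access 95: HIT, count now 2. Cache: [19(c=1) 95(c=2)]
  4. access 2: MISS, evict 19(c=1). Cache: [2(c=1) 95(c=2)]
  5. access 95: HIT, count now 3. Cache: [2(c=1) 95(c=3)]
  6. access 19: MISS, evict 2(c=1). Cache: [19(c=1) 95(c=3)]
  7. access 19: HIT, count now 2. Cache: [19(c=2) 95(c=3)]
  8. access 95: HIT, count now 4. Cache: [19(c=2) 95(c=4)]
  9. access 19: HIT, count now 3. Cache: [19(c=3) 95(c=4)]
  10. access 2: MISS, evict 19(c=3). Cache: [2(c=1) 95(c=4)]
  11. access 19: MISS, evict 2(c=1). Cache: [19(c=1) 95(c=4)]
  12. access 19: HIT, count now 2. Cache: [19(c=2) 95(c=4)]
  13. access 9: MISS, evict 19(c=2). Cache: [9(c=1) 95(c=4)]
  14. access 19: MISS, evict 9(c=1). Cache: [19(c=1) 95(c=4)]
  15. access 19: HIT, count now 2. Cache: [19(c=2) 95(c=4)]
  16. access 95: HIT, count now 5. Cache: [19(c=2) 95(c=5)]
  17. access 95: HIT, count now 6. Cache: [19(c=2) 95(c=6)]
  18. access 9: MISS, evict 19(c=2). Cache: [9(c=1) 95(c=6)]
  19. access 95: HIT, count now 7. Cache: [9(c=1) 95(c=7)]
  20. access 95: HIT, count now 8. Cache: [9(c=1) 95(c=8)]
  21. access 95: HIT, count now 9. Cache: [9(c=1) 95(c=9)]
  22. access 9: HIT, count now 2. Cache: [9(c=2) 95(c=9)]
  23. access 9: HIT, count now 3. Cache: [9(c=3) 95(c=9)]
  24. access 95: HIT, count now 10. Cache: [9(c=3) 95(c=10)]
  25. access 19: MISS, evict 9(c=3). Cache: [19(c=1) 95(c=10)]
  26. access 95: HIT, count now 11. Cache: [19(c=1) 95(c=11)]
  27. access 95: HIT, count now 12. Cache: [19(c=1) 95(c=12)]
  28. access 95: HIT, count now 13. Cache: [19(c=1) 95(c=13)]
  29. access 95: HIT, count now 14. Cache: [19(c=1) 95(c=14)]
  30. access 19: HIT, count now 2. Cache: [19(c=2) 95(c=14)]
  31. access 19: HIT, count now 3. Cache: [19(c=3) 95(c=14)]
Total: 21 hits, 10 misses, 8 evictions

Hit rate = 21/31

Answer: 21/31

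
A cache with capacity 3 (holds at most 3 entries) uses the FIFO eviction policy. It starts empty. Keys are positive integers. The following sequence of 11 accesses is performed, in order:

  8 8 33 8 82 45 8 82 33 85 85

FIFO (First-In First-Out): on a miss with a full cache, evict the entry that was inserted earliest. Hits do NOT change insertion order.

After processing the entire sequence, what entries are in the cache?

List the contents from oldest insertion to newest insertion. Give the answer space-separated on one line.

Answer: 8 33 85

Derivation:
FIFO simulation (capacity=3):
  1. access 8: MISS. Cache (old->new): [8]
  2. access 8: HIT. Cache (old->new): [8]
  3. access 33: MISS. Cache (old->new): [8 33]
  4. access 8: HIT. Cache (old->new): [8 33]
  5. access 82: MISS. Cache (old->new): [8 33 82]
  6. access 45: MISS, evict 8. Cache (old->new): [33 82 45]
  7. access 8: MISS, evict 33. Cache (old->new): [82 45 8]
  8. access 82: HIT. Cache (old->new): [82 45 8]
  9. access 33: MISS, evict 82. Cache (old->new): [45 8 33]
  10. access 85: MISS, evict 45. Cache (old->new): [8 33 85]
  11. access 85: HIT. Cache (old->new): [8 33 85]
Total: 4 hits, 7 misses, 4 evictions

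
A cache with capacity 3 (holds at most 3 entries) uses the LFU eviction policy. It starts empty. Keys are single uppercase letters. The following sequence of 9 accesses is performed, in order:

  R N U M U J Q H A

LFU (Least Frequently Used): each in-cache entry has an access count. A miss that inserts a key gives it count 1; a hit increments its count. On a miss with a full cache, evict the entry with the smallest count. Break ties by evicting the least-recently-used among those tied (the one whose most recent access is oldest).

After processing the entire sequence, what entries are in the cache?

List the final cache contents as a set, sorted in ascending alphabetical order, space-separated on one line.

Answer: A H U

Derivation:
LFU simulation (capacity=3):
  1. access R: MISS. Cache: [R(c=1)]
  2. access N: MISS. Cache: [R(c=1) N(c=1)]
  3. access U: MISS. Cache: [R(c=1) N(c=1) U(c=1)]
  4. access M: MISS, evict R(c=1). Cache: [N(c=1) U(c=1) M(c=1)]
  5. access U: HIT, count now 2. Cache: [N(c=1) M(c=1) U(c=2)]
  6. access J: MISS, evict N(c=1). Cache: [M(c=1) J(c=1) U(c=2)]
  7. access Q: MISS, evict M(c=1). Cache: [J(c=1) Q(c=1) U(c=2)]
  8. access H: MISS, evict J(c=1). Cache: [Q(c=1) H(c=1) U(c=2)]
  9. access A: MISS, evict Q(c=1). Cache: [H(c=1) A(c=1) U(c=2)]
Total: 1 hits, 8 misses, 5 evictions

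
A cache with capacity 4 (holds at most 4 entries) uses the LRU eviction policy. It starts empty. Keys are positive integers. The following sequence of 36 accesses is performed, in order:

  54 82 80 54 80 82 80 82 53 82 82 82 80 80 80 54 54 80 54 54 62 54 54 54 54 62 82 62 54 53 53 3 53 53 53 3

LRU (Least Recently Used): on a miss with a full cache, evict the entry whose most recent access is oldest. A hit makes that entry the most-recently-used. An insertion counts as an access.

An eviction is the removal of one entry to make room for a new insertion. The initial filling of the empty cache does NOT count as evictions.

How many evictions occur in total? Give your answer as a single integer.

LRU simulation (capacity=4):
  1. access 54: MISS. Cache (LRU->MRU): [54]
  2. access 82: MISS. Cache (LRU->MRU): [54 82]
  3. access 80: MISS. Cache (LRU->MRU): [54 82 80]
  4. access 54: HIT. Cache (LRU->MRU): [82 80 54]
  5. access 80: HIT. Cache (LRU->MRU): [82 54 80]
  6. access 82: HIT. Cache (LRU->MRU): [54 80 82]
  7. access 80: HIT. Cache (LRU->MRU): [54 82 80]
  8. access 82: HIT. Cache (LRU->MRU): [54 80 82]
  9. access 53: MISS. Cache (LRU->MRU): [54 80 82 53]
  10. access 82: HIT. Cache (LRU->MRU): [54 80 53 82]
  11. access 82: HIT. Cache (LRU->MRU): [54 80 53 82]
  12. access 82: HIT. Cache (LRU->MRU): [54 80 53 82]
  13. access 80: HIT. Cache (LRU->MRU): [54 53 82 80]
  14. access 80: HIT. Cache (LRU->MRU): [54 53 82 80]
  15. access 80: HIT. Cache (LRU->MRU): [54 53 82 80]
  16. access 54: HIT. Cache (LRU->MRU): [53 82 80 54]
  17. access 54: HIT. Cache (LRU->MRU): [53 82 80 54]
  18. access 80: HIT. Cache (LRU->MRU): [53 82 54 80]
  19. access 54: HIT. Cache (LRU->MRU): [53 82 80 54]
  20. access 54: HIT. Cache (LRU->MRU): [53 82 80 54]
  21. access 62: MISS, evict 53. Cache (LRU->MRU): [82 80 54 62]
  22. access 54: HIT. Cache (LRU->MRU): [82 80 62 54]
  23. access 54: HIT. Cache (LRU->MRU): [82 80 62 54]
  24. access 54: HIT. Cache (LRU->MRU): [82 80 62 54]
  25. access 54: HIT. Cache (LRU->MRU): [82 80 62 54]
  26. access 62: HIT. Cache (LRU->MRU): [82 80 54 62]
  27. access 82: HIT. Cache (LRU->MRU): [80 54 62 82]
  28. access 62: HIT. Cache (LRU->MRU): [80 54 82 62]
  29. access 54: HIT. Cache (LRU->MRU): [80 82 62 54]
  30. access 53: MISS, evict 80. Cache (LRU->MRU): [82 62 54 53]
  31. access 53: HIT. Cache (LRU->MRU): [82 62 54 53]
  32. access 3: MISS, evict 82. Cache (LRU->MRU): [62 54 53 3]
  33. access 53: HIT. Cache (LRU->MRU): [62 54 3 53]
  34. access 53: HIT. Cache (LRU->MRU): [62 54 3 53]
  35. access 53: HIT. Cache (LRU->MRU): [62 54 3 53]
  36. access 3: HIT. Cache (LRU->MRU): [62 54 53 3]
Total: 29 hits, 7 misses, 3 evictions

Answer: 3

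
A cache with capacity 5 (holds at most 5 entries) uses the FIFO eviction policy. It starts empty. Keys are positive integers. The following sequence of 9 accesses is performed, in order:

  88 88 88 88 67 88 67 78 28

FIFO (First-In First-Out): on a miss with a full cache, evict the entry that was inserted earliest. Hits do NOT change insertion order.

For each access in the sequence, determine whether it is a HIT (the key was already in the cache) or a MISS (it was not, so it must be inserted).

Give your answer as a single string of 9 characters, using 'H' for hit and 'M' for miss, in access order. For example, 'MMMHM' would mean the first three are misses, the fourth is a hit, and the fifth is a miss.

Answer: MHHHMHHMM

Derivation:
FIFO simulation (capacity=5):
  1. access 88: MISS. Cache (old->new): [88]
  2. access 88: HIT. Cache (old->new): [88]
  3. access 88: HIT. Cache (old->new): [88]
  4. access 88: HIT. Cache (old->new): [88]
  5. access 67: MISS. Cache (old->new): [88 67]
  6. access 88: HIT. Cache (old->new): [88 67]
  7. access 67: HIT. Cache (old->new): [88 67]
  8. access 78: MISS. Cache (old->new): [88 67 78]
  9. access 28: MISS. Cache (old->new): [88 67 78 28]
Total: 5 hits, 4 misses, 0 evictions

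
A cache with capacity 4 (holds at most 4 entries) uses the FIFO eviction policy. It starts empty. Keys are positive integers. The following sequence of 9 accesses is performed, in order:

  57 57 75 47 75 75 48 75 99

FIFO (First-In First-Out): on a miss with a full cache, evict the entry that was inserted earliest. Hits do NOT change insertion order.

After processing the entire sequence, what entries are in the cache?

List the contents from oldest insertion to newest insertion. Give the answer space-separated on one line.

FIFO simulation (capacity=4):
  1. access 57: MISS. Cache (old->new): [57]
  2. access 57: HIT. Cache (old->new): [57]
  3. access 75: MISS. Cache (old->new): [57 75]
  4. access 47: MISS. Cache (old->new): [57 75 47]
  5. access 75: HIT. Cache (old->new): [57 75 47]
  6. access 75: HIT. Cache (old->new): [57 75 47]
  7. access 48: MISS. Cache (old->new): [57 75 47 48]
  8. access 75: HIT. Cache (old->new): [57 75 47 48]
  9. access 99: MISS, evict 57. Cache (old->new): [75 47 48 99]
Total: 4 hits, 5 misses, 1 evictions

Answer: 75 47 48 99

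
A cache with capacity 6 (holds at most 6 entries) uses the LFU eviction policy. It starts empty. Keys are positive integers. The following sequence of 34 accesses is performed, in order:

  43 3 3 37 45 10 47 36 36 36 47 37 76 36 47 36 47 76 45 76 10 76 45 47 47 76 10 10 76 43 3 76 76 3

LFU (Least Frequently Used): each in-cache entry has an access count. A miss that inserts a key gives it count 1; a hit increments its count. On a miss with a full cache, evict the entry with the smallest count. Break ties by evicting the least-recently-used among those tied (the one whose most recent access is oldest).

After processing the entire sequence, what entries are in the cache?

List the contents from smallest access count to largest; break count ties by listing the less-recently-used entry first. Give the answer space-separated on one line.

LFU simulation (capacity=6):
  1. access 43: MISS. Cache: [43(c=1)]
  2. access 3: MISS. Cache: [43(c=1) 3(c=1)]
  3. access 3: HIT, count now 2. Cache: [43(c=1) 3(c=2)]
  4. access 37: MISS. Cache: [43(c=1) 37(c=1) 3(c=2)]
  5. access 45: MISS. Cache: [43(c=1) 37(c=1) 45(c=1) 3(c=2)]
  6. access 10: MISS. Cache: [43(c=1) 37(c=1) 45(c=1) 10(c=1) 3(c=2)]
  7. access 47: MISS. Cache: [43(c=1) 37(c=1) 45(c=1) 10(c=1) 47(c=1) 3(c=2)]
  8. access 36: MISS, evict 43(c=1). Cache: [37(c=1) 45(c=1) 10(c=1) 47(c=1) 36(c=1) 3(c=2)]
  9. access 36: HIT, count now 2. Cache: [37(c=1) 45(c=1) 10(c=1) 47(c=1) 3(c=2) 36(c=2)]
  10. access 36: HIT, count now 3. Cache: [37(c=1) 45(c=1) 10(c=1) 47(c=1) 3(c=2) 36(c=3)]
  11. access 47: HIT, count now 2. Cache: [37(c=1) 45(c=1) 10(c=1) 3(c=2) 47(c=2) 36(c=3)]
  12. access 37: HIT, count now 2. Cache: [45(c=1) 10(c=1) 3(c=2) 47(c=2) 37(c=2) 36(c=3)]
  13. access 76: MISS, evict 45(c=1). Cache: [10(c=1) 76(c=1) 3(c=2) 47(c=2) 37(c=2) 36(c=3)]
  14. access 36: HIT, count now 4. Cache: [10(c=1) 76(c=1) 3(c=2) 47(c=2) 37(c=2) 36(c=4)]
  15. access 47: HIT, count now 3. Cache: [10(c=1) 76(c=1) 3(c=2) 37(c=2) 47(c=3) 36(c=4)]
  16. access 36: HIT, count now 5. Cache: [10(c=1) 76(c=1) 3(c=2) 37(c=2) 47(c=3) 36(c=5)]
  17. access 47: HIT, count now 4. Cache: [10(c=1) 76(c=1) 3(c=2) 37(c=2) 47(c=4) 36(c=5)]
  18. access 76: HIT, count now 2. Cache: [10(c=1) 3(c=2) 37(c=2) 76(c=2) 47(c=4) 36(c=5)]
  19. access 45: MISS, evict 10(c=1). Cache: [45(c=1) 3(c=2) 37(c=2) 76(c=2) 47(c=4) 36(c=5)]
  20. access 76: HIT, count now 3. Cache: [45(c=1) 3(c=2) 37(c=2) 76(c=3) 47(c=4) 36(c=5)]
  21. access 10: MISS, evict 45(c=1). Cache: [10(c=1) 3(c=2) 37(c=2) 76(c=3) 47(c=4) 36(c=5)]
  22. access 76: HIT, count now 4. Cache: [10(c=1) 3(c=2) 37(c=2) 47(c=4) 76(c=4) 36(c=5)]
  23. access 45: MISS, evict 10(c=1). Cache: [45(c=1) 3(c=2) 37(c=2) 47(c=4) 76(c=4) 36(c=5)]
  24. access 47: HIT, count now 5. Cache: [45(c=1) 3(c=2) 37(c=2) 76(c=4) 36(c=5) 47(c=5)]
  25. access 47: HIT, count now 6. Cache: [45(c=1) 3(c=2) 37(c=2) 76(c=4) 36(c=5) 47(c=6)]
  26. access 76: HIT, count now 5. Cache: [45(c=1) 3(c=2) 37(c=2) 36(c=5) 76(c=5) 47(c=6)]
  27. access 10: MISS, evict 45(c=1). Cache: [10(c=1) 3(c=2) 37(c=2) 36(c=5) 76(c=5) 47(c=6)]
  28. access 10: HIT, count now 2. Cache: [3(c=2) 37(c=2) 10(c=2) 36(c=5) 76(c=5) 47(c=6)]
  29. access 76: HIT, count now 6. Cache: [3(c=2) 37(c=2) 10(c=2) 36(c=5) 47(c=6) 76(c=6)]
  30. access 43: MISS, evict 3(c=2). Cache: [43(c=1) 37(c=2) 10(c=2) 36(c=5) 47(c=6) 76(c=6)]
  31. access 3: MISS, evict 43(c=1). Cache: [3(c=1) 37(c=2) 10(c=2) 36(c=5) 47(c=6) 76(c=6)]
  32. access 76: HIT, count now 7. Cache: [3(c=1) 37(c=2) 10(c=2) 36(c=5) 47(c=6) 76(c=7)]
  33. access 76: HIT, count now 8. Cache: [3(c=1) 37(c=2) 10(c=2) 36(c=5) 47(c=6) 76(c=8)]
  34. access 3: HIT, count now 2. Cache: [37(c=2) 10(c=2) 3(c=2) 36(c=5) 47(c=6) 76(c=8)]
Total: 20 hits, 14 misses, 8 evictions

Answer: 37 10 3 36 47 76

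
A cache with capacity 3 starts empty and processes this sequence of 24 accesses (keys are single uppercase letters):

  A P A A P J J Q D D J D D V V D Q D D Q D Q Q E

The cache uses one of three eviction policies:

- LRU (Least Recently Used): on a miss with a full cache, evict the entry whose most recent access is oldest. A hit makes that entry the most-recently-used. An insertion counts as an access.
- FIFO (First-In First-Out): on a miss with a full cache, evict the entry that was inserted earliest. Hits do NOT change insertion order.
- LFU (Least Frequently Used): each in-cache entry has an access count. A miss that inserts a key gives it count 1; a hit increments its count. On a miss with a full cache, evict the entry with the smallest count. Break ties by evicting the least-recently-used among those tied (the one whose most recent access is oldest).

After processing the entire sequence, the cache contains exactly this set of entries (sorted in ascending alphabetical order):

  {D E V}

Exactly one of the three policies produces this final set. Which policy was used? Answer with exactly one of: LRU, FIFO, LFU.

Simulating under each policy and comparing final sets:
  LRU: final set = {D E Q} -> differs
  FIFO: final set = {D E V} -> MATCHES target
  LFU: final set = {D E Q} -> differs
Only FIFO produces the target set.

Answer: FIFO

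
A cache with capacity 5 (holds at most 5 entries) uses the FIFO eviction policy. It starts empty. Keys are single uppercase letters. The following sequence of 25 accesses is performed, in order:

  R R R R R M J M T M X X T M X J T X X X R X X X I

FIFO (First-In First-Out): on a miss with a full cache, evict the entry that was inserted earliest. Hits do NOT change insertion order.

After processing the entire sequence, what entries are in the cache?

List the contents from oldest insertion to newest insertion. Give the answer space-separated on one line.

FIFO simulation (capacity=5):
  1. access R: MISS. Cache (old->new): [R]
  2. access R: HIT. Cache (old->new): [R]
  3. access R: HIT. Cache (old->new): [R]
  4. access R: HIT. Cache (old->new): [R]
  5. access R: HIT. Cache (old->new): [R]
  6. access M: MISS. Cache (old->new): [R M]
  7. access J: MISS. Cache (old->new): [R M J]
  8. access M: HIT. Cache (old->new): [R M J]
  9. access T: MISS. Cache (old->new): [R M J T]
  10. access M: HIT. Cache (old->new): [R M J T]
  11. access X: MISS. Cache (old->new): [R M J T X]
  12. access X: HIT. Cache (old->new): [R M J T X]
  13. access T: HIT. Cache (old->new): [R M J T X]
  14. access M: HIT. Cache (old->new): [R M J T X]
  15. access X: HIT. Cache (old->new): [R M J T X]
  16. access J: HIT. Cache (old->new): [R M J T X]
  17. access T: HIT. Cache (old->new): [R M J T X]
  18. access X: HIT. Cache (old->new): [R M J T X]
  19. access X: HIT. Cache (old->new): [R M J T X]
  20. access X: HIT. Cache (old->new): [R M J T X]
  21. access R: HIT. Cache (old->new): [R M J T X]
  22. access X: HIT. Cache (old->new): [R M J T X]
  23. access X: HIT. Cache (old->new): [R M J T X]
  24. access X: HIT. Cache (old->new): [R M J T X]
  25. access I: MISS, evict R. Cache (old->new): [M J T X I]
Total: 19 hits, 6 misses, 1 evictions

Answer: M J T X I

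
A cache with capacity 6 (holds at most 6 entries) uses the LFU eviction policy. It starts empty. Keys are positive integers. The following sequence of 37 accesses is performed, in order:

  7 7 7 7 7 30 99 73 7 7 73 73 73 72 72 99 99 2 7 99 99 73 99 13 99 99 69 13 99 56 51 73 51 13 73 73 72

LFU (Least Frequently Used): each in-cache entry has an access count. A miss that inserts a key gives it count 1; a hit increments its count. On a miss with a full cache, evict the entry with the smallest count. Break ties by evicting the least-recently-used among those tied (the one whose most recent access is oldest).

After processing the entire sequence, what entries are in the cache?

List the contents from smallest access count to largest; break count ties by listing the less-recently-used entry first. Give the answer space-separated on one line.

LFU simulation (capacity=6):
  1. access 7: MISS. Cache: [7(c=1)]
  2. access 7: HIT, count now 2. Cache: [7(c=2)]
  3. access 7: HIT, count now 3. Cache: [7(c=3)]
  4. access 7: HIT, count now 4. Cache: [7(c=4)]
  5. access 7: HIT, count now 5. Cache: [7(c=5)]
  6. access 30: MISS. Cache: [30(c=1) 7(c=5)]
  7. access 99: MISS. Cache: [30(c=1) 99(c=1) 7(c=5)]
  8. access 73: MISS. Cache: [30(c=1) 99(c=1) 73(c=1) 7(c=5)]
  9. access 7: HIT, count now 6. Cache: [30(c=1) 99(c=1) 73(c=1) 7(c=6)]
  10. access 7: HIT, count now 7. Cache: [30(c=1) 99(c=1) 73(c=1) 7(c=7)]
  11. access 73: HIT, count now 2. Cache: [30(c=1) 99(c=1) 73(c=2) 7(c=7)]
  12. access 73: HIT, count now 3. Cache: [30(c=1) 99(c=1) 73(c=3) 7(c=7)]
  13. access 73: HIT, count now 4. Cache: [30(c=1) 99(c=1) 73(c=4) 7(c=7)]
  14. access 72: MISS. Cache: [30(c=1) 99(c=1) 72(c=1) 73(c=4) 7(c=7)]
  15. access 72: HIT, count now 2. Cache: [30(c=1) 99(c=1) 72(c=2) 73(c=4) 7(c=7)]
  16. access 99: HIT, count now 2. Cache: [30(c=1) 72(c=2) 99(c=2) 73(c=4) 7(c=7)]
  17. access 99: HIT, count now 3. Cache: [30(c=1) 72(c=2) 99(c=3) 73(c=4) 7(c=7)]
  18. access 2: MISS. Cache: [30(c=1) 2(c=1) 72(c=2) 99(c=3) 73(c=4) 7(c=7)]
  19. access 7: HIT, count now 8. Cache: [30(c=1) 2(c=1) 72(c=2) 99(c=3) 73(c=4) 7(c=8)]
  20. access 99: HIT, count now 4. Cache: [30(c=1) 2(c=1) 72(c=2) 73(c=4) 99(c=4) 7(c=8)]
  21. access 99: HIT, count now 5. Cache: [30(c=1) 2(c=1) 72(c=2) 73(c=4) 99(c=5) 7(c=8)]
  22. access 73: HIT, count now 5. Cache: [30(c=1) 2(c=1) 72(c=2) 99(c=5) 73(c=5) 7(c=8)]
  23. access 99: HIT, count now 6. Cache: [30(c=1) 2(c=1) 72(c=2) 73(c=5) 99(c=6) 7(c=8)]
  24. access 13: MISS, evict 30(c=1). Cache: [2(c=1) 13(c=1) 72(c=2) 73(c=5) 99(c=6) 7(c=8)]
  25. access 99: HIT, count now 7. Cache: [2(c=1) 13(c=1) 72(c=2) 73(c=5) 99(c=7) 7(c=8)]
  26. access 99: HIT, count now 8. Cache: [2(c=1) 13(c=1) 72(c=2) 73(c=5) 7(c=8) 99(c=8)]
  27. access 69: MISS, evict 2(c=1). Cache: [13(c=1) 69(c=1) 72(c=2) 73(c=5) 7(c=8) 99(c=8)]
  28. access 13: HIT, count now 2. Cache: [69(c=1) 72(c=2) 13(c=2) 73(c=5) 7(c=8) 99(c=8)]
  29. access 99: HIT, count now 9. Cache: [69(c=1) 72(c=2) 13(c=2) 73(c=5) 7(c=8) 99(c=9)]
  30. access 56: MISS, evict 69(c=1). Cache: [56(c=1) 72(c=2) 13(c=2) 73(c=5) 7(c=8) 99(c=9)]
  31. access 51: MISS, evict 56(c=1). Cache: [51(c=1) 72(c=2) 13(c=2) 73(c=5) 7(c=8) 99(c=9)]
  32. access 73: HIT, count now 6. Cache: [51(c=1) 72(c=2) 13(c=2) 73(c=6) 7(c=8) 99(c=9)]
  33. access 51: HIT, count now 2. Cache: [72(c=2) 13(c=2) 51(c=2) 73(c=6) 7(c=8) 99(c=9)]
  34. access 13: HIT, count now 3. Cache: [72(c=2) 51(c=2) 13(c=3) 73(c=6) 7(c=8) 99(c=9)]
  35. access 73: HIT, count now 7. Cache: [72(c=2) 51(c=2) 13(c=3) 73(c=7) 7(c=8) 99(c=9)]
  36. access 73: HIT, count now 8. Cache: [72(c=2) 51(c=2) 13(c=3) 7(c=8) 73(c=8) 99(c=9)]
  37. access 72: HIT, count now 3. Cache: [51(c=2) 13(c=3) 72(c=3) 7(c=8) 73(c=8) 99(c=9)]
Total: 27 hits, 10 misses, 4 evictions

Answer: 51 13 72 7 73 99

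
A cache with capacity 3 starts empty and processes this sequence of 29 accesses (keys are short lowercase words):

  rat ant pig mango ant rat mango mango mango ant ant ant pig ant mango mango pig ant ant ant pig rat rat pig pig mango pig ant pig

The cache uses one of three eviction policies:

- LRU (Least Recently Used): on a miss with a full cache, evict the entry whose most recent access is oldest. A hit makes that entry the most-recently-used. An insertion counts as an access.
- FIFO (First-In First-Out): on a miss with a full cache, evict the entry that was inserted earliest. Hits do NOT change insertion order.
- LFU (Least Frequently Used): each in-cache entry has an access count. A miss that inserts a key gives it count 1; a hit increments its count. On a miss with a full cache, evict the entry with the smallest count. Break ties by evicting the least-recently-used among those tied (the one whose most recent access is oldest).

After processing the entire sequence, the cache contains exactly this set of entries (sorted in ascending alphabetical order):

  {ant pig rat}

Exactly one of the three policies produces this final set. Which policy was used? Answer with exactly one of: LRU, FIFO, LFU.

Answer: FIFO

Derivation:
Simulating under each policy and comparing final sets:
  LRU: final set = {ant mango pig} -> differs
  FIFO: final set = {ant pig rat} -> MATCHES target
  LFU: final set = {ant mango pig} -> differs
Only FIFO produces the target set.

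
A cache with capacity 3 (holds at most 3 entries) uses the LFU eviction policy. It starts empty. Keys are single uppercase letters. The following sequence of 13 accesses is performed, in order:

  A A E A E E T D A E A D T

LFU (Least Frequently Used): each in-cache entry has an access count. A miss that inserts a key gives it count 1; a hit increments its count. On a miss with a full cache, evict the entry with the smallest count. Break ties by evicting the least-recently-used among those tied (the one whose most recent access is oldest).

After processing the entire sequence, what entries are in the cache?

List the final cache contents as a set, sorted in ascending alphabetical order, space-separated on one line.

LFU simulation (capacity=3):
  1. access A: MISS. Cache: [A(c=1)]
  2. access A: HIT, count now 2. Cache: [A(c=2)]
  3. access E: MISS. Cache: [E(c=1) A(c=2)]
  4. access A: HIT, count now 3. Cache: [E(c=1) A(c=3)]
  5. access E: HIT, count now 2. Cache: [E(c=2) A(c=3)]
  6. access E: HIT, count now 3. Cache: [A(c=3) E(c=3)]
  7. access T: MISS. Cache: [T(c=1) A(c=3) E(c=3)]
  8. access D: MISS, evict T(c=1). Cache: [D(c=1) A(c=3) E(c=3)]
  9. access A: HIT, count now 4. Cache: [D(c=1) E(c=3) A(c=4)]
  10. access E: HIT, count now 4. Cache: [D(c=1) A(c=4) E(c=4)]
  11. access A: HIT, count now 5. Cache: [D(c=1) E(c=4) A(c=5)]
  12. access D: HIT, count now 2. Cache: [D(c=2) E(c=4) A(c=5)]
  13. access T: MISS, evict D(c=2). Cache: [T(c=1) E(c=4) A(c=5)]
Total: 8 hits, 5 misses, 2 evictions

Answer: A E T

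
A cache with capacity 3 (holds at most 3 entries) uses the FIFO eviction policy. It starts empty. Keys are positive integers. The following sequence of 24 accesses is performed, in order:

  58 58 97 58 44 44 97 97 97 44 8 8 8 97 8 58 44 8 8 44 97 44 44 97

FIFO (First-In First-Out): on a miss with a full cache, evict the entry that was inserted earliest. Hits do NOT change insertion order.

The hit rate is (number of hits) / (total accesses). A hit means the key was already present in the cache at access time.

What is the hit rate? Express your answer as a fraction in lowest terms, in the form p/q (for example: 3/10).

Answer: 17/24

Derivation:
FIFO simulation (capacity=3):
  1. access 58: MISS. Cache (old->new): [58]
  2. access 58: HIT. Cache (old->new): [58]
  3. access 97: MISS. Cache (old->new): [58 97]
  4. access 58: HIT. Cache (old->new): [58 97]
  5. access 44: MISS. Cache (old->new): [58 97 44]
  6. access 44: HIT. Cache (old->new): [58 97 44]
  7. access 97: HIT. Cache (old->new): [58 97 44]
  8. access 97: HIT. Cache (old->new): [58 97 44]
  9. access 97: HIT. Cache (old->new): [58 97 44]
  10. access 44: HIT. Cache (old->new): [58 97 44]
  11. access 8: MISS, evict 58. Cache (old->new): [97 44 8]
  12. access 8: HIT. Cache (old->new): [97 44 8]
  13. access 8: HIT. Cache (old->new): [97 44 8]
  14. access 97: HIT. Cache (old->new): [97 44 8]
  15. access 8: HIT. Cache (old->new): [97 44 8]
  16. access 58: MISS, evict 97. Cache (old->new): [44 8 58]
  17. access 44: HIT. Cache (old->new): [44 8 58]
  18. access 8: HIT. Cache (old->new): [44 8 58]
  19. access 8: HIT. Cache (old->new): [44 8 58]
  20. access 44: HIT. Cache (old->new): [44 8 58]
  21. access 97: MISS, evict 44. Cache (old->new): [8 58 97]
  22. access 44: MISS, evict 8. Cache (old->new): [58 97 44]
  23. access 44: HIT. Cache (old->new): [58 97 44]
  24. access 97: HIT. Cache (old->new): [58 97 44]
Total: 17 hits, 7 misses, 4 evictions

Hit rate = 17/24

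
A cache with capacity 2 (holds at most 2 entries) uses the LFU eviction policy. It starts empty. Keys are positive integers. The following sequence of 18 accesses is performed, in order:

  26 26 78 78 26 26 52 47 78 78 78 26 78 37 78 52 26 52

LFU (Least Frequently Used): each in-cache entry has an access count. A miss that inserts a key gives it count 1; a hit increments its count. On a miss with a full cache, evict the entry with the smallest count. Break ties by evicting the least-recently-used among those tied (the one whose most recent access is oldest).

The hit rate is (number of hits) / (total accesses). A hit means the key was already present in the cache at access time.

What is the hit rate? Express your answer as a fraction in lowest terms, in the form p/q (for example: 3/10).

Answer: 5/9

Derivation:
LFU simulation (capacity=2):
  1. access 26: MISS. Cache: [26(c=1)]
  2. access 26: HIT, count now 2. Cache: [26(c=2)]
  3. access 78: MISS. Cache: [78(c=1) 26(c=2)]
  4. access 78: HIT, count now 2. Cache: [26(c=2) 78(c=2)]
  5. access 26: HIT, count now 3. Cache: [78(c=2) 26(c=3)]
  6. access 26: HIT, count now 4. Cache: [78(c=2) 26(c=4)]
  7. access 52: MISS, evict 78(c=2). Cache: [52(c=1) 26(c=4)]
  8. access 47: MISS, evict 52(c=1). Cache: [47(c=1) 26(c=4)]
  9. access 78: MISS, evict 47(c=1). Cache: [78(c=1) 26(c=4)]
  10. access 78: HIT, count now 2. Cache: [78(c=2) 26(c=4)]
  11. access 78: HIT, count now 3. Cache: [78(c=3) 26(c=4)]
  12. access 26: HIT, count now 5. Cache: [78(c=3) 26(c=5)]
  13. access 78: HIT, count now 4. Cache: [78(c=4) 26(c=5)]
  14. access 37: MISS, evict 78(c=4). Cache: [37(c=1) 26(c=5)]
  15. access 78: MISS, evict 37(c=1). Cache: [78(c=1) 26(c=5)]
  16. access 52: MISS, evict 78(c=1). Cache: [52(c=1) 26(c=5)]
  17. access 26: HIT, count now 6. Cache: [52(c=1) 26(c=6)]
  18. access 52: HIT, count now 2. Cache: [52(c=2) 26(c=6)]
Total: 10 hits, 8 misses, 6 evictions

Hit rate = 10/18 = 5/9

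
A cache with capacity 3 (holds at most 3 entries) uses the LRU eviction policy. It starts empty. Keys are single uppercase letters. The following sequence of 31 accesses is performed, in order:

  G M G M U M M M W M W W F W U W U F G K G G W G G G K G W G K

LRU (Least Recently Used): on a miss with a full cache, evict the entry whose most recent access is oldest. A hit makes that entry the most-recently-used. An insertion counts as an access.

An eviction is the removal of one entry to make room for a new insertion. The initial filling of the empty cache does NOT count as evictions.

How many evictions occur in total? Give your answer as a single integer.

Answer: 6

Derivation:
LRU simulation (capacity=3):
  1. access G: MISS. Cache (LRU->MRU): [G]
  2. access M: MISS. Cache (LRU->MRU): [G M]
  3. access G: HIT. Cache (LRU->MRU): [M G]
  4. access M: HIT. Cache (LRU->MRU): [G M]
  5. access U: MISS. Cache (LRU->MRU): [G M U]
  6. access M: HIT. Cache (LRU->MRU): [G U M]
  7. access M: HIT. Cache (LRU->MRU): [G U M]
  8. access M: HIT. Cache (LRU->MRU): [G U M]
  9. access W: MISS, evict G. Cache (LRU->MRU): [U M W]
  10. access M: HIT. Cache (LRU->MRU): [U W M]
  11. access W: HIT. Cache (LRU->MRU): [U M W]
  12. access W: HIT. Cache (LRU->MRU): [U M W]
  13. access F: MISS, evict U. Cache (LRU->MRU): [M W F]
  14. access W: HIT. Cache (LRU->MRU): [M F W]
  15. access U: MISS, evict M. Cache (LRU->MRU): [F W U]
  16. access W: HIT. Cache (LRU->MRU): [F U W]
  17. access U: HIT. Cache (LRU->MRU): [F W U]
  18. access F: HIT. Cache (LRU->MRU): [W U F]
  19. access G: MISS, evict W. Cache (LRU->MRU): [U F G]
  20. access K: MISS, evict U. Cache (LRU->MRU): [F G K]
  21. access G: HIT. Cache (LRU->MRU): [F K G]
  22. access G: HIT. Cache (LRU->MRU): [F K G]
  23. access W: MISS, evict F. Cache (LRU->MRU): [K G W]
  24. access G: HIT. Cache (LRU->MRU): [K W G]
  25. access G: HIT. Cache (LRU->MRU): [K W G]
  26. access G: HIT. Cache (LRU->MRU): [K W G]
  27. access K: HIT. Cache (LRU->MRU): [W G K]
  28. access G: HIT. Cache (LRU->MRU): [W K G]
  29. access W: HIT. Cache (LRU->MRU): [K G W]
  30. access G: HIT. Cache (LRU->MRU): [K W G]
  31. access K: HIT. Cache (LRU->MRU): [W G K]
Total: 22 hits, 9 misses, 6 evictions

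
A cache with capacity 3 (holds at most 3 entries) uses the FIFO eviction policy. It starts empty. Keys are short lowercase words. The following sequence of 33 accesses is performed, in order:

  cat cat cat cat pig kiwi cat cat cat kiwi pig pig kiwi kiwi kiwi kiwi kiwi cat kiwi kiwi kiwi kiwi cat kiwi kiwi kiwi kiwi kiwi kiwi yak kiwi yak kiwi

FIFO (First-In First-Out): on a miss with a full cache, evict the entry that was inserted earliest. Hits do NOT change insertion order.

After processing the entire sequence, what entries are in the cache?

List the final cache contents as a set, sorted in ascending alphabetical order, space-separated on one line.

Answer: kiwi pig yak

Derivation:
FIFO simulation (capacity=3):
  1. access cat: MISS. Cache (old->new): [cat]
  2. access cat: HIT. Cache (old->new): [cat]
  3. access cat: HIT. Cache (old->new): [cat]
  4. access cat: HIT. Cache (old->new): [cat]
  5. access pig: MISS. Cache (old->new): [cat pig]
  6. access kiwi: MISS. Cache (old->new): [cat pig kiwi]
  7. access cat: HIT. Cache (old->new): [cat pig kiwi]
  8. access cat: HIT. Cache (old->new): [cat pig kiwi]
  9. access cat: HIT. Cache (old->new): [cat pig kiwi]
  10. access kiwi: HIT. Cache (old->new): [cat pig kiwi]
  11. access pig: HIT. Cache (old->new): [cat pig kiwi]
  12. access pig: HIT. Cache (old->new): [cat pig kiwi]
  13. access kiwi: HIT. Cache (old->new): [cat pig kiwi]
  14. access kiwi: HIT. Cache (old->new): [cat pig kiwi]
  15. access kiwi: HIT. Cache (old->new): [cat pig kiwi]
  16. access kiwi: HIT. Cache (old->new): [cat pig kiwi]
  17. access kiwi: HIT. Cache (old->new): [cat pig kiwi]
  18. access cat: HIT. Cache (old->new): [cat pig kiwi]
  19. access kiwi: HIT. Cache (old->new): [cat pig kiwi]
  20. access kiwi: HIT. Cache (old->new): [cat pig kiwi]
  21. access kiwi: HIT. Cache (old->new): [cat pig kiwi]
  22. access kiwi: HIT. Cache (old->new): [cat pig kiwi]
  23. access cat: HIT. Cache (old->new): [cat pig kiwi]
  24. access kiwi: HIT. Cache (old->new): [cat pig kiwi]
  25. access kiwi: HIT. Cache (old->new): [cat pig kiwi]
  26. access kiwi: HIT. Cache (old->new): [cat pig kiwi]
  27. access kiwi: HIT. Cache (old->new): [cat pig kiwi]
  28. access kiwi: HIT. Cache (old->new): [cat pig kiwi]
  29. access kiwi: HIT. Cache (old->new): [cat pig kiwi]
  30. access yak: MISS, evict cat. Cache (old->new): [pig kiwi yak]
  31. access kiwi: HIT. Cache (old->new): [pig kiwi yak]
  32. access yak: HIT. Cache (old->new): [pig kiwi yak]
  33. access kiwi: HIT. Cache (old->new): [pig kiwi yak]
Total: 29 hits, 4 misses, 1 evictions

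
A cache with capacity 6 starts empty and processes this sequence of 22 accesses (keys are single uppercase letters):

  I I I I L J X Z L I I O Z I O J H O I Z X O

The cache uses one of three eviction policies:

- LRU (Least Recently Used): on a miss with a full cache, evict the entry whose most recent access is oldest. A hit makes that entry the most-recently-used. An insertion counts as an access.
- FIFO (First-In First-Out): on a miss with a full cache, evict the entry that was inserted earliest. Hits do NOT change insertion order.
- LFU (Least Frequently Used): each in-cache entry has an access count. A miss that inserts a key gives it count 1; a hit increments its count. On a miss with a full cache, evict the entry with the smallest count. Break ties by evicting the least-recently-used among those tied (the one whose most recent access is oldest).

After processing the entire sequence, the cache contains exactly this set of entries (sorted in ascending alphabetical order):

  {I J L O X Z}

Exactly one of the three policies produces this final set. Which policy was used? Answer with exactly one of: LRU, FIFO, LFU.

Simulating under each policy and comparing final sets:
  LRU: final set = {H I J O X Z} -> differs
  FIFO: final set = {H I J O X Z} -> differs
  LFU: final set = {I J L O X Z} -> MATCHES target
Only LFU produces the target set.

Answer: LFU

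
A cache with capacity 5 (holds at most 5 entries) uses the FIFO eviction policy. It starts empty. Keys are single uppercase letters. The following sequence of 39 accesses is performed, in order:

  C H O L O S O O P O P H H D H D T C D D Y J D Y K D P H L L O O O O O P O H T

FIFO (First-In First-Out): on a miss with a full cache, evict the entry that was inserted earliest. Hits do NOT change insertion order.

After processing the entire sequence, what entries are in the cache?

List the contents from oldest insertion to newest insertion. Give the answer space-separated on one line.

FIFO simulation (capacity=5):
  1. access C: MISS. Cache (old->new): [C]
  2. access H: MISS. Cache (old->new): [C H]
  3. access O: MISS. Cache (old->new): [C H O]
  4. access L: MISS. Cache (old->new): [C H O L]
  5. access O: HIT. Cache (old->new): [C H O L]
  6. access S: MISS. Cache (old->new): [C H O L S]
  7. access O: HIT. Cache (old->new): [C H O L S]
  8. access O: HIT. Cache (old->new): [C H O L S]
  9. access P: MISS, evict C. Cache (old->new): [H O L S P]
  10. access O: HIT. Cache (old->new): [H O L S P]
  11. access P: HIT. Cache (old->new): [H O L S P]
  12. access H: HIT. Cache (old->new): [H O L S P]
  13. access H: HIT. Cache (old->new): [H O L S P]
  14. access D: MISS, evict H. Cache (old->new): [O L S P D]
  15. access H: MISS, evict O. Cache (old->new): [L S P D H]
  16. access D: HIT. Cache (old->new): [L S P D H]
  17. access T: MISS, evict L. Cache (old->new): [S P D H T]
  18. access C: MISS, evict S. Cache (old->new): [P D H T C]
  19. access D: HIT. Cache (old->new): [P D H T C]
  20. access D: HIT. Cache (old->new): [P D H T C]
  21. access Y: MISS, evict P. Cache (old->new): [D H T C Y]
  22. access J: MISS, evict D. Cache (old->new): [H T C Y J]
  23. access D: MISS, evict H. Cache (old->new): [T C Y J D]
  24. access Y: HIT. Cache (old->new): [T C Y J D]
  25. access K: MISS, evict T. Cache (old->new): [C Y J D K]
  26. access D: HIT. Cache (old->new): [C Y J D K]
  27. access P: MISS, evict C. Cache (old->new): [Y J D K P]
  28. access H: MISS, evict Y. Cache (old->new): [J D K P H]
  29. access L: MISS, evict J. Cache (old->new): [D K P H L]
  30. access L: HIT. Cache (old->new): [D K P H L]
  31. access O: MISS, evict D. Cache (old->new): [K P H L O]
  32. access O: HIT. Cache (old->new): [K P H L O]
  33. access O: HIT. Cache (old->new): [K P H L O]
  34. access O: HIT. Cache (old->new): [K P H L O]
  35. access O: HIT. Cache (old->new): [K P H L O]
  36. access P: HIT. Cache (old->new): [K P H L O]
  37. access O: HIT. Cache (old->new): [K P H L O]
  38. access H: HIT. Cache (old->new): [K P H L O]
  39. access T: MISS, evict K. Cache (old->new): [P H L O T]
Total: 20 hits, 19 misses, 14 evictions

Answer: P H L O T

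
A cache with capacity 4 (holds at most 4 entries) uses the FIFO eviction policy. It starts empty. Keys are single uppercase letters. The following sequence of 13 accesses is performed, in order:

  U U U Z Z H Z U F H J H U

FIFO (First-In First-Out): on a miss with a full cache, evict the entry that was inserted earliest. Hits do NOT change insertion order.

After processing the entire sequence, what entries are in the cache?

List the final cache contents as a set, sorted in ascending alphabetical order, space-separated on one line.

FIFO simulation (capacity=4):
  1. access U: MISS. Cache (old->new): [U]
  2. access U: HIT. Cache (old->new): [U]
  3. access U: HIT. Cache (old->new): [U]
  4. access Z: MISS. Cache (old->new): [U Z]
  5. access Z: HIT. Cache (old->new): [U Z]
  6. access H: MISS. Cache (old->new): [U Z H]
  7. access Z: HIT. Cache (old->new): [U Z H]
  8. access U: HIT. Cache (old->new): [U Z H]
  9. access F: MISS. Cache (old->new): [U Z H F]
  10. access H: HIT. Cache (old->new): [U Z H F]
  11. access J: MISS, evict U. Cache (old->new): [Z H F J]
  12. access H: HIT. Cache (old->new): [Z H F J]
  13. access U: MISS, evict Z. Cache (old->new): [H F J U]
Total: 7 hits, 6 misses, 2 evictions

Answer: F H J U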